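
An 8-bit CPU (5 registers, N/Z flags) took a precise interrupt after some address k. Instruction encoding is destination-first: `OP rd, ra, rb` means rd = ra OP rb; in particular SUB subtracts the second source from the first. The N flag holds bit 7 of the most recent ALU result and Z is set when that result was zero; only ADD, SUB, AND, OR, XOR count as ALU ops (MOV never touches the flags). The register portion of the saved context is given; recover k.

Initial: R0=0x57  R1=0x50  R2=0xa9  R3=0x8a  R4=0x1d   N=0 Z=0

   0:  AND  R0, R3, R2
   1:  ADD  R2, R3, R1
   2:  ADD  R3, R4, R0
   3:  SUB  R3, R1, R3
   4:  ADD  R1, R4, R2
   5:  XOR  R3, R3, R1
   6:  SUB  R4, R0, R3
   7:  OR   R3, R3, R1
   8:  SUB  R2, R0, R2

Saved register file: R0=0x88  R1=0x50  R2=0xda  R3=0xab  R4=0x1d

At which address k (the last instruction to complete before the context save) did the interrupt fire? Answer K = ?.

K = 3

after  0: R0=0x88 R1=0x50 R2=0xa9 R3=0x8a R4=0x1d  N=1 Z=0
after  1: R0=0x88 R1=0x50 R2=0xda R3=0x8a R4=0x1d  N=1 Z=0
after  2: R0=0x88 R1=0x50 R2=0xda R3=0xa5 R4=0x1d  N=1 Z=0
after  3: R0=0x88 R1=0x50 R2=0xda R3=0xab R4=0x1d  N=1 Z=0
-- IRQ taken; context saved, return-PC = 4 --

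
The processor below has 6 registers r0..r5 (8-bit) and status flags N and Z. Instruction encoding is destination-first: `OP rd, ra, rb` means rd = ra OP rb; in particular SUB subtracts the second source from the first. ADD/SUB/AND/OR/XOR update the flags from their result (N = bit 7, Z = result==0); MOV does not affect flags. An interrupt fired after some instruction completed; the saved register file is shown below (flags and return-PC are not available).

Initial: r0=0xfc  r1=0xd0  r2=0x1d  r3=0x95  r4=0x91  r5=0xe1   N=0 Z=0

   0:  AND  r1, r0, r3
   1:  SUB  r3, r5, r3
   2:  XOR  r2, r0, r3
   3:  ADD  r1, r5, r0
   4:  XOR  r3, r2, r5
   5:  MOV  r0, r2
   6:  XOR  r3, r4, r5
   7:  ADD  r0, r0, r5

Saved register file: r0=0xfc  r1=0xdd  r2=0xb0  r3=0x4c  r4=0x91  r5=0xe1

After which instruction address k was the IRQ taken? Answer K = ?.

K = 3

after  0: r0=0xfc r1=0x94 r2=0x1d r3=0x95 r4=0x91 r5=0xe1  N=1 Z=0
after  1: r0=0xfc r1=0x94 r2=0x1d r3=0x4c r4=0x91 r5=0xe1  N=0 Z=0
after  2: r0=0xfc r1=0x94 r2=0xb0 r3=0x4c r4=0x91 r5=0xe1  N=1 Z=0
after  3: r0=0xfc r1=0xdd r2=0xb0 r3=0x4c r4=0x91 r5=0xe1  N=1 Z=0
-- IRQ taken; context saved, return-PC = 4 --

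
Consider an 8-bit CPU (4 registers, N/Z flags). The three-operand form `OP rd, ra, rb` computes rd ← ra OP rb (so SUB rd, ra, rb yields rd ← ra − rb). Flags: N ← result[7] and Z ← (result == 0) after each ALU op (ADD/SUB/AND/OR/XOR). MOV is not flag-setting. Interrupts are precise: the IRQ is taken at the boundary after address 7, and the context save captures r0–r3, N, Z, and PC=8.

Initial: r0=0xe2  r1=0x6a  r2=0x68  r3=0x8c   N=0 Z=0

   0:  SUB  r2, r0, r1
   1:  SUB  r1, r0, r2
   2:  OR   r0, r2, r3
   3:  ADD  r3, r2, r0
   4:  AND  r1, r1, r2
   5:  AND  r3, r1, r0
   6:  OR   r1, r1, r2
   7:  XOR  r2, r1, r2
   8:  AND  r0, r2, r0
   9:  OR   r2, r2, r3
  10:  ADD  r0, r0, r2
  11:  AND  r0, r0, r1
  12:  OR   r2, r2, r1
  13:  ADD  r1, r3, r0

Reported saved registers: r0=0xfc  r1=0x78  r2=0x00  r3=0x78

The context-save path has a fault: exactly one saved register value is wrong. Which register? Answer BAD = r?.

after  0: r0=0xe2 r1=0x6a r2=0x78 r3=0x8c  N=0 Z=0
after  1: r0=0xe2 r1=0x6a r2=0x78 r3=0x8c  N=0 Z=0
after  2: r0=0xfc r1=0x6a r2=0x78 r3=0x8c  N=1 Z=0
after  3: r0=0xfc r1=0x6a r2=0x78 r3=0x74  N=0 Z=0
after  4: r0=0xfc r1=0x68 r2=0x78 r3=0x74  N=0 Z=0
after  5: r0=0xfc r1=0x68 r2=0x78 r3=0x68  N=0 Z=0
after  6: r0=0xfc r1=0x78 r2=0x78 r3=0x68  N=0 Z=0
after  7: r0=0xfc r1=0x78 r2=0x00 r3=0x68  N=0 Z=1
-- IRQ taken; context saved, return-PC = 8 --
mismatch: r3: reported 0x78 vs actual 0x68

BAD = r3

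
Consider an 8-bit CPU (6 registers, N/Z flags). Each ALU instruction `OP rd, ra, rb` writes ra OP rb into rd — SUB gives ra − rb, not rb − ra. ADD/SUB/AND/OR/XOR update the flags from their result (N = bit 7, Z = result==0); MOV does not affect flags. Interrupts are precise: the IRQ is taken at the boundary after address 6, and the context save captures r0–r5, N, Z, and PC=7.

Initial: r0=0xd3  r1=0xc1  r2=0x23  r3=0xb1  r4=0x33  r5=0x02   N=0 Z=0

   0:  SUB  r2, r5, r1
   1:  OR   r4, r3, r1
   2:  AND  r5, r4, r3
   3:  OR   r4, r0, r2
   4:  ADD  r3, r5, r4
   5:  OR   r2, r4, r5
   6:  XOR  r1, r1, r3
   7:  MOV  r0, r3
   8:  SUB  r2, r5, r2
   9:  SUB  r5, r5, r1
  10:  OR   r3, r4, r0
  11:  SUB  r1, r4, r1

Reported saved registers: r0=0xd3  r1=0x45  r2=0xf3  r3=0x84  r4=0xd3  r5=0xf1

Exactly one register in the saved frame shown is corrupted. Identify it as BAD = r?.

BAD = r5

after  0: r0=0xd3 r1=0xc1 r2=0x41 r3=0xb1 r4=0x33 r5=0x02  N=0 Z=0
after  1: r0=0xd3 r1=0xc1 r2=0x41 r3=0xb1 r4=0xf1 r5=0x02  N=1 Z=0
after  2: r0=0xd3 r1=0xc1 r2=0x41 r3=0xb1 r4=0xf1 r5=0xb1  N=1 Z=0
after  3: r0=0xd3 r1=0xc1 r2=0x41 r3=0xb1 r4=0xd3 r5=0xb1  N=1 Z=0
after  4: r0=0xd3 r1=0xc1 r2=0x41 r3=0x84 r4=0xd3 r5=0xb1  N=1 Z=0
after  5: r0=0xd3 r1=0xc1 r2=0xf3 r3=0x84 r4=0xd3 r5=0xb1  N=1 Z=0
after  6: r0=0xd3 r1=0x45 r2=0xf3 r3=0x84 r4=0xd3 r5=0xb1  N=0 Z=0
-- IRQ taken; context saved, return-PC = 7 --
mismatch: r5: reported 0xf1 vs actual 0xb1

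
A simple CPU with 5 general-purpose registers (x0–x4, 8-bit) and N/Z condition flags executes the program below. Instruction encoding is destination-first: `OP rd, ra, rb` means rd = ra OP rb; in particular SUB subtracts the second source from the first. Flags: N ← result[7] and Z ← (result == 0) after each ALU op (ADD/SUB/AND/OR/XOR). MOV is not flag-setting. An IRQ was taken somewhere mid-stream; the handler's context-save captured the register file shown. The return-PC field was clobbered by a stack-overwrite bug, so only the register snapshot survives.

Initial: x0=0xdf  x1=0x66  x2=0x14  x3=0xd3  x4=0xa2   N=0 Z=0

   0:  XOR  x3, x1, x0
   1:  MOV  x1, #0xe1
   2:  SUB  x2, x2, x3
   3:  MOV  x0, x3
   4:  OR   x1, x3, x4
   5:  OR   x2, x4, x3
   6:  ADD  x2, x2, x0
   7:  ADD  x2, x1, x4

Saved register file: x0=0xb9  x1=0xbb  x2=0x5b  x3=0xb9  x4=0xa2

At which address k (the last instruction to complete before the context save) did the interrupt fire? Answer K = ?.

after  0: x0=0xdf x1=0x66 x2=0x14 x3=0xb9 x4=0xa2  N=1 Z=0
after  1: x0=0xdf x1=0xe1 x2=0x14 x3=0xb9 x4=0xa2  N=1 Z=0
after  2: x0=0xdf x1=0xe1 x2=0x5b x3=0xb9 x4=0xa2  N=0 Z=0
after  3: x0=0xb9 x1=0xe1 x2=0x5b x3=0xb9 x4=0xa2  N=0 Z=0
after  4: x0=0xb9 x1=0xbb x2=0x5b x3=0xb9 x4=0xa2  N=1 Z=0
-- IRQ taken; context saved, return-PC = 5 --

K = 4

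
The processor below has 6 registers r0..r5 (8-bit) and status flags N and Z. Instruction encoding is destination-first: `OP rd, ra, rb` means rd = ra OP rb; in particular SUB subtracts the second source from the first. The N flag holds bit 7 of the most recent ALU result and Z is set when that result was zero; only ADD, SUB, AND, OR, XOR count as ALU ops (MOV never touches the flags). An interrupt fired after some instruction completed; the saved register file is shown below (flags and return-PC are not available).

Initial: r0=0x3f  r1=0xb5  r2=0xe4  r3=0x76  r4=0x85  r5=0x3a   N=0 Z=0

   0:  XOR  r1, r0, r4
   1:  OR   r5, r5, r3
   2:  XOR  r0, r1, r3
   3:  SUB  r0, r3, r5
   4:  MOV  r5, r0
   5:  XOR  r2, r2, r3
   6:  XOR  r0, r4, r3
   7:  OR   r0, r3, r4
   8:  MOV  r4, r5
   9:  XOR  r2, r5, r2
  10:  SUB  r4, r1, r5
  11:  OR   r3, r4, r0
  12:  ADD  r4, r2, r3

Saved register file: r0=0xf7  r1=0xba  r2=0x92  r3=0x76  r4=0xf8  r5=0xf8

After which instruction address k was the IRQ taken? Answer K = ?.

after  0: r0=0x3f r1=0xba r2=0xe4 r3=0x76 r4=0x85 r5=0x3a  N=1 Z=0
after  1: r0=0x3f r1=0xba r2=0xe4 r3=0x76 r4=0x85 r5=0x7e  N=0 Z=0
after  2: r0=0xcc r1=0xba r2=0xe4 r3=0x76 r4=0x85 r5=0x7e  N=1 Z=0
after  3: r0=0xf8 r1=0xba r2=0xe4 r3=0x76 r4=0x85 r5=0x7e  N=1 Z=0
after  4: r0=0xf8 r1=0xba r2=0xe4 r3=0x76 r4=0x85 r5=0xf8  N=1 Z=0
after  5: r0=0xf8 r1=0xba r2=0x92 r3=0x76 r4=0x85 r5=0xf8  N=1 Z=0
after  6: r0=0xf3 r1=0xba r2=0x92 r3=0x76 r4=0x85 r5=0xf8  N=1 Z=0
after  7: r0=0xf7 r1=0xba r2=0x92 r3=0x76 r4=0x85 r5=0xf8  N=1 Z=0
after  8: r0=0xf7 r1=0xba r2=0x92 r3=0x76 r4=0xf8 r5=0xf8  N=1 Z=0
-- IRQ taken; context saved, return-PC = 9 --

K = 8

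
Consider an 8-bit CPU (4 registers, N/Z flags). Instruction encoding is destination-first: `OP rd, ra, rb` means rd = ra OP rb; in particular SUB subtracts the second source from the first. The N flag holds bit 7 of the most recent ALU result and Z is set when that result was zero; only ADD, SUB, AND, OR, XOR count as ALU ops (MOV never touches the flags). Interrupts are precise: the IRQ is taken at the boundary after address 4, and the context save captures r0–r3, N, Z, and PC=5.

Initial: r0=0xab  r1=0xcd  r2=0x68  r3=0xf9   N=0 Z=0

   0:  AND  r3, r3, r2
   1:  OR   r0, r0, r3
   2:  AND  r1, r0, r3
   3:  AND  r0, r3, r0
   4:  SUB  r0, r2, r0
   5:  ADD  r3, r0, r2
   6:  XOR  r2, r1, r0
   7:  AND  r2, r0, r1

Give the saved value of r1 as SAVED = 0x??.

after  0: r0=0xab r1=0xcd r2=0x68 r3=0x68  N=0 Z=0
after  1: r0=0xeb r1=0xcd r2=0x68 r3=0x68  N=1 Z=0
after  2: r0=0xeb r1=0x68 r2=0x68 r3=0x68  N=0 Z=0
after  3: r0=0x68 r1=0x68 r2=0x68 r3=0x68  N=0 Z=0
after  4: r0=0x00 r1=0x68 r2=0x68 r3=0x68  N=0 Z=1
-- IRQ taken; context saved, return-PC = 5 --

SAVED = 0x68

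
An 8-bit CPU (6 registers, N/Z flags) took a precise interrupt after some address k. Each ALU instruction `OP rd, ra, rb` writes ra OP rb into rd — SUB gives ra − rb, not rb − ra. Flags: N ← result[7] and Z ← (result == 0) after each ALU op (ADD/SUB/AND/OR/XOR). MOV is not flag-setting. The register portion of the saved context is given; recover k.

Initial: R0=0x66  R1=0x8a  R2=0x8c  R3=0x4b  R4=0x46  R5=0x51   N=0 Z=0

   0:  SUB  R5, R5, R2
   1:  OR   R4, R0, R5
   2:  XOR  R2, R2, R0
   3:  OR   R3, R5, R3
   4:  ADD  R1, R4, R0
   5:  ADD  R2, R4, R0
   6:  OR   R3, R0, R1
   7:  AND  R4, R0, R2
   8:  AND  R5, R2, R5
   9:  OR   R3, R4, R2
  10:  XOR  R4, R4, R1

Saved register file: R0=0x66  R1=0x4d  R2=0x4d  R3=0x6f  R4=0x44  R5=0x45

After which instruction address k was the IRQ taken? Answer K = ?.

K = 8

after  0: R0=0x66 R1=0x8a R2=0x8c R3=0x4b R4=0x46 R5=0xc5  N=1 Z=0
after  1: R0=0x66 R1=0x8a R2=0x8c R3=0x4b R4=0xe7 R5=0xc5  N=1 Z=0
after  2: R0=0x66 R1=0x8a R2=0xea R3=0x4b R4=0xe7 R5=0xc5  N=1 Z=0
after  3: R0=0x66 R1=0x8a R2=0xea R3=0xcf R4=0xe7 R5=0xc5  N=1 Z=0
after  4: R0=0x66 R1=0x4d R2=0xea R3=0xcf R4=0xe7 R5=0xc5  N=0 Z=0
after  5: R0=0x66 R1=0x4d R2=0x4d R3=0xcf R4=0xe7 R5=0xc5  N=0 Z=0
after  6: R0=0x66 R1=0x4d R2=0x4d R3=0x6f R4=0xe7 R5=0xc5  N=0 Z=0
after  7: R0=0x66 R1=0x4d R2=0x4d R3=0x6f R4=0x44 R5=0xc5  N=0 Z=0
after  8: R0=0x66 R1=0x4d R2=0x4d R3=0x6f R4=0x44 R5=0x45  N=0 Z=0
-- IRQ taken; context saved, return-PC = 9 --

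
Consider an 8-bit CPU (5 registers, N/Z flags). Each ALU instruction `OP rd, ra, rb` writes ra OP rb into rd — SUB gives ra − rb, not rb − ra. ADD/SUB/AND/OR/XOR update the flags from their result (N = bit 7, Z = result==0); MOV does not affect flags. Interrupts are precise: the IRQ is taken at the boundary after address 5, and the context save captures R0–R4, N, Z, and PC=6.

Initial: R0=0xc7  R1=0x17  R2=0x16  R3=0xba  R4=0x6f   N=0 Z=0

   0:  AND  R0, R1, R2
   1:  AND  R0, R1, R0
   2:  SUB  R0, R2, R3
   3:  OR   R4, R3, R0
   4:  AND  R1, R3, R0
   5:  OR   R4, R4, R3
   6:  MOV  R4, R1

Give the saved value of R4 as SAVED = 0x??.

after  0: R0=0x16 R1=0x17 R2=0x16 R3=0xba R4=0x6f  N=0 Z=0
after  1: R0=0x16 R1=0x17 R2=0x16 R3=0xba R4=0x6f  N=0 Z=0
after  2: R0=0x5c R1=0x17 R2=0x16 R3=0xba R4=0x6f  N=0 Z=0
after  3: R0=0x5c R1=0x17 R2=0x16 R3=0xba R4=0xfe  N=1 Z=0
after  4: R0=0x5c R1=0x18 R2=0x16 R3=0xba R4=0xfe  N=0 Z=0
after  5: R0=0x5c R1=0x18 R2=0x16 R3=0xba R4=0xfe  N=1 Z=0
-- IRQ taken; context saved, return-PC = 6 --

SAVED = 0xfe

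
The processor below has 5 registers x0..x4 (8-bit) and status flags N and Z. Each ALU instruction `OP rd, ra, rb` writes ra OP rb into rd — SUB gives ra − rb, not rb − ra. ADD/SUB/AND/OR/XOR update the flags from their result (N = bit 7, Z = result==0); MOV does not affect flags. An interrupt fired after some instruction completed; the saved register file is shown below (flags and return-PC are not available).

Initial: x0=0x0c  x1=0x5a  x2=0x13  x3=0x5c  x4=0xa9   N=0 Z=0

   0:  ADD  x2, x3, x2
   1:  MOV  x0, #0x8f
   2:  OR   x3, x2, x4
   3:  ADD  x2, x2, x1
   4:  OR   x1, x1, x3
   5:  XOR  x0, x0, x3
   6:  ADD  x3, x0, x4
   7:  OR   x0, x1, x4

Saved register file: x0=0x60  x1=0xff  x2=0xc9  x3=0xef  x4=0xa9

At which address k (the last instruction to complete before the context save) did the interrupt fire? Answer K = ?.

K = 5

after  0: x0=0x0c x1=0x5a x2=0x6f x3=0x5c x4=0xa9  N=0 Z=0
after  1: x0=0x8f x1=0x5a x2=0x6f x3=0x5c x4=0xa9  N=0 Z=0
after  2: x0=0x8f x1=0x5a x2=0x6f x3=0xef x4=0xa9  N=1 Z=0
after  3: x0=0x8f x1=0x5a x2=0xc9 x3=0xef x4=0xa9  N=1 Z=0
after  4: x0=0x8f x1=0xff x2=0xc9 x3=0xef x4=0xa9  N=1 Z=0
after  5: x0=0x60 x1=0xff x2=0xc9 x3=0xef x4=0xa9  N=0 Z=0
-- IRQ taken; context saved, return-PC = 6 --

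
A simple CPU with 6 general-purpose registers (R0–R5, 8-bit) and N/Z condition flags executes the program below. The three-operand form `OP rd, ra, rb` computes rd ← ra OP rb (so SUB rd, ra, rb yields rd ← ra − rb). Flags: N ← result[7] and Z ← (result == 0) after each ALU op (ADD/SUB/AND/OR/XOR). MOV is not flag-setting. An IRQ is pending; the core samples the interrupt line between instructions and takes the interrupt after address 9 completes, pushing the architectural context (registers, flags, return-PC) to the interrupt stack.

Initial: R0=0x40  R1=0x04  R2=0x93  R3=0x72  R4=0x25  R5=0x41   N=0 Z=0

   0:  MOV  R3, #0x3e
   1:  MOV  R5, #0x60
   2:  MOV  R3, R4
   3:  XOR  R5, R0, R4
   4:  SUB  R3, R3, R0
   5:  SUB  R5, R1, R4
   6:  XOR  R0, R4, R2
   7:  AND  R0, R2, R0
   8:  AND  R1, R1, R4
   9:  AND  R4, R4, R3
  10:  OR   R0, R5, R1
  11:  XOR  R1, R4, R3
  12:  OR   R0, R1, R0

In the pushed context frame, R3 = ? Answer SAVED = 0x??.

SAVED = 0xe5

after  0: R0=0x40 R1=0x04 R2=0x93 R3=0x3e R4=0x25 R5=0x41  N=0 Z=0
after  1: R0=0x40 R1=0x04 R2=0x93 R3=0x3e R4=0x25 R5=0x60  N=0 Z=0
after  2: R0=0x40 R1=0x04 R2=0x93 R3=0x25 R4=0x25 R5=0x60  N=0 Z=0
after  3: R0=0x40 R1=0x04 R2=0x93 R3=0x25 R4=0x25 R5=0x65  N=0 Z=0
after  4: R0=0x40 R1=0x04 R2=0x93 R3=0xe5 R4=0x25 R5=0x65  N=1 Z=0
after  5: R0=0x40 R1=0x04 R2=0x93 R3=0xe5 R4=0x25 R5=0xdf  N=1 Z=0
after  6: R0=0xb6 R1=0x04 R2=0x93 R3=0xe5 R4=0x25 R5=0xdf  N=1 Z=0
after  7: R0=0x92 R1=0x04 R2=0x93 R3=0xe5 R4=0x25 R5=0xdf  N=1 Z=0
after  8: R0=0x92 R1=0x04 R2=0x93 R3=0xe5 R4=0x25 R5=0xdf  N=0 Z=0
after  9: R0=0x92 R1=0x04 R2=0x93 R3=0xe5 R4=0x25 R5=0xdf  N=0 Z=0
-- IRQ taken; context saved, return-PC = 10 --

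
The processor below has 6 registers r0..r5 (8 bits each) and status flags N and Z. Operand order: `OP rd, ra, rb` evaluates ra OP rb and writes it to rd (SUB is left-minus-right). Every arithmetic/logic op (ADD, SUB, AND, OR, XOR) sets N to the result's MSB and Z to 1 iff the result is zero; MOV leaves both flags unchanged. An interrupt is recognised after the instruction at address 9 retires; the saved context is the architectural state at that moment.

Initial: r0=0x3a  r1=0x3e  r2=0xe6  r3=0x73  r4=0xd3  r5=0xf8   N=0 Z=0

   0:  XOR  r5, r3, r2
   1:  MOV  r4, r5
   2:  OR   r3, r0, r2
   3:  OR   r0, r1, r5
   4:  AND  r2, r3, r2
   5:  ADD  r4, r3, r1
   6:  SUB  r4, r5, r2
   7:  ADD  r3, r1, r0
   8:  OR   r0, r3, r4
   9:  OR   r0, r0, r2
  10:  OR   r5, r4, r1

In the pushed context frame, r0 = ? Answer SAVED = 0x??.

after  0: r0=0x3a r1=0x3e r2=0xe6 r3=0x73 r4=0xd3 r5=0x95  N=1 Z=0
after  1: r0=0x3a r1=0x3e r2=0xe6 r3=0x73 r4=0x95 r5=0x95  N=1 Z=0
after  2: r0=0x3a r1=0x3e r2=0xe6 r3=0xfe r4=0x95 r5=0x95  N=1 Z=0
after  3: r0=0xbf r1=0x3e r2=0xe6 r3=0xfe r4=0x95 r5=0x95  N=1 Z=0
after  4: r0=0xbf r1=0x3e r2=0xe6 r3=0xfe r4=0x95 r5=0x95  N=1 Z=0
after  5: r0=0xbf r1=0x3e r2=0xe6 r3=0xfe r4=0x3c r5=0x95  N=0 Z=0
after  6: r0=0xbf r1=0x3e r2=0xe6 r3=0xfe r4=0xaf r5=0x95  N=1 Z=0
after  7: r0=0xbf r1=0x3e r2=0xe6 r3=0xfd r4=0xaf r5=0x95  N=1 Z=0
after  8: r0=0xff r1=0x3e r2=0xe6 r3=0xfd r4=0xaf r5=0x95  N=1 Z=0
after  9: r0=0xff r1=0x3e r2=0xe6 r3=0xfd r4=0xaf r5=0x95  N=1 Z=0
-- IRQ taken; context saved, return-PC = 10 --

SAVED = 0xff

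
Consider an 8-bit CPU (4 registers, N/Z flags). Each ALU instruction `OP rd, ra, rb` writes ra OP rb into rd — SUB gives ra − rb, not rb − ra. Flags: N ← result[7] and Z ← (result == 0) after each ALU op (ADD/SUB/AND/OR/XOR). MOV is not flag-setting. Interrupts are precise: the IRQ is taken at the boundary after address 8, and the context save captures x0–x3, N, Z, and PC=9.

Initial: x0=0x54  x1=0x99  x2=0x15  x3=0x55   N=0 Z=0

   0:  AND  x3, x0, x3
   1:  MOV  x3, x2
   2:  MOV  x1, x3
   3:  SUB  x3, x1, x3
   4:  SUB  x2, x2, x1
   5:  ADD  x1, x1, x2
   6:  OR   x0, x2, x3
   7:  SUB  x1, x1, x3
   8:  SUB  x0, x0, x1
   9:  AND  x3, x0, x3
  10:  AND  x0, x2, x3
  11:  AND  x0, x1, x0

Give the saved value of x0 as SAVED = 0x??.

SAVED = 0xeb

after  0: x0=0x54 x1=0x99 x2=0x15 x3=0x54  N=0 Z=0
after  1: x0=0x54 x1=0x99 x2=0x15 x3=0x15  N=0 Z=0
after  2: x0=0x54 x1=0x15 x2=0x15 x3=0x15  N=0 Z=0
after  3: x0=0x54 x1=0x15 x2=0x15 x3=0x00  N=0 Z=1
after  4: x0=0x54 x1=0x15 x2=0x00 x3=0x00  N=0 Z=1
after  5: x0=0x54 x1=0x15 x2=0x00 x3=0x00  N=0 Z=0
after  6: x0=0x00 x1=0x15 x2=0x00 x3=0x00  N=0 Z=1
after  7: x0=0x00 x1=0x15 x2=0x00 x3=0x00  N=0 Z=0
after  8: x0=0xeb x1=0x15 x2=0x00 x3=0x00  N=1 Z=0
-- IRQ taken; context saved, return-PC = 9 --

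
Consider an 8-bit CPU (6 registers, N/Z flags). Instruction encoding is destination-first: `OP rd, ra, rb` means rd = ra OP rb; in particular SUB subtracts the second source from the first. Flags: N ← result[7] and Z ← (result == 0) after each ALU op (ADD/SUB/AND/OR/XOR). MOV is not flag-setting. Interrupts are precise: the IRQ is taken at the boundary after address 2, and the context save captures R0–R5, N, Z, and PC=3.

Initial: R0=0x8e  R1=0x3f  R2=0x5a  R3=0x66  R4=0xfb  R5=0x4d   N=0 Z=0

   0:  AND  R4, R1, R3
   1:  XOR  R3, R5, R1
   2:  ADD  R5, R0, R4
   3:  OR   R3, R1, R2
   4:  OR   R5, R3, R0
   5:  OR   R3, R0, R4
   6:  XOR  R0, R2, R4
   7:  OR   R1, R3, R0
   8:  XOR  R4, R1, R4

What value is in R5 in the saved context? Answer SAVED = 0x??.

SAVED = 0xb4

after  0: R0=0x8e R1=0x3f R2=0x5a R3=0x66 R4=0x26 R5=0x4d  N=0 Z=0
after  1: R0=0x8e R1=0x3f R2=0x5a R3=0x72 R4=0x26 R5=0x4d  N=0 Z=0
after  2: R0=0x8e R1=0x3f R2=0x5a R3=0x72 R4=0x26 R5=0xb4  N=1 Z=0
-- IRQ taken; context saved, return-PC = 3 --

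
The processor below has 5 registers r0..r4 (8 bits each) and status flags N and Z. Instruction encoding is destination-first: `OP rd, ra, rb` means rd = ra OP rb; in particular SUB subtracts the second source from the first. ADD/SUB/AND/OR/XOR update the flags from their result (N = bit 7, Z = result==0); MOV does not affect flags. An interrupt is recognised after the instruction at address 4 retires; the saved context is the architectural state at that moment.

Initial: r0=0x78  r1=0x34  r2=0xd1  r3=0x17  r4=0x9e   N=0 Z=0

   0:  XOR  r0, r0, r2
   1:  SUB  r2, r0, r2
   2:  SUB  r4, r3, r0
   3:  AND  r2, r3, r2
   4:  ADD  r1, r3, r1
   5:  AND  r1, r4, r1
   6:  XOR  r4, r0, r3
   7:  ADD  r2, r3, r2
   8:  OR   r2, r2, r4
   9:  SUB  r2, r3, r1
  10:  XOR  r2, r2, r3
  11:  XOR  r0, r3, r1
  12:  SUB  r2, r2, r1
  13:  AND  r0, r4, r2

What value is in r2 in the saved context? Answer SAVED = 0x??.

after  0: r0=0xa9 r1=0x34 r2=0xd1 r3=0x17 r4=0x9e  N=1 Z=0
after  1: r0=0xa9 r1=0x34 r2=0xd8 r3=0x17 r4=0x9e  N=1 Z=0
after  2: r0=0xa9 r1=0x34 r2=0xd8 r3=0x17 r4=0x6e  N=0 Z=0
after  3: r0=0xa9 r1=0x34 r2=0x10 r3=0x17 r4=0x6e  N=0 Z=0
after  4: r0=0xa9 r1=0x4b r2=0x10 r3=0x17 r4=0x6e  N=0 Z=0
-- IRQ taken; context saved, return-PC = 5 --

SAVED = 0x10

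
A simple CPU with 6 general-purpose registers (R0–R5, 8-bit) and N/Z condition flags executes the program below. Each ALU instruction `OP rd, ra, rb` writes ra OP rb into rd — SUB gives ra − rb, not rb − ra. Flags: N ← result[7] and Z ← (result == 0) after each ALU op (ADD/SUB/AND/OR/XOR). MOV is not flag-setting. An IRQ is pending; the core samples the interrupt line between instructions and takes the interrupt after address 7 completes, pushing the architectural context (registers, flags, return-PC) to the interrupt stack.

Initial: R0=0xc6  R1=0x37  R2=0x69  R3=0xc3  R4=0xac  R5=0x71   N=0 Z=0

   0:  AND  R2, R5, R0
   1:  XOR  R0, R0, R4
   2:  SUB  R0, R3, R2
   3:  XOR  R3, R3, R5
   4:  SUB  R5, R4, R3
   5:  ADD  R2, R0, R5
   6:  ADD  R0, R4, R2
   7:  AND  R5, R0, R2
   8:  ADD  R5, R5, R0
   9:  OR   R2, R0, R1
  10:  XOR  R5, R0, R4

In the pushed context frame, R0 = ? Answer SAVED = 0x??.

after  0: R0=0xc6 R1=0x37 R2=0x40 R3=0xc3 R4=0xac R5=0x71  N=0 Z=0
after  1: R0=0x6a R1=0x37 R2=0x40 R3=0xc3 R4=0xac R5=0x71  N=0 Z=0
after  2: R0=0x83 R1=0x37 R2=0x40 R3=0xc3 R4=0xac R5=0x71  N=1 Z=0
after  3: R0=0x83 R1=0x37 R2=0x40 R3=0xb2 R4=0xac R5=0x71  N=1 Z=0
after  4: R0=0x83 R1=0x37 R2=0x40 R3=0xb2 R4=0xac R5=0xfa  N=1 Z=0
after  5: R0=0x83 R1=0x37 R2=0x7d R3=0xb2 R4=0xac R5=0xfa  N=0 Z=0
after  6: R0=0x29 R1=0x37 R2=0x7d R3=0xb2 R4=0xac R5=0xfa  N=0 Z=0
after  7: R0=0x29 R1=0x37 R2=0x7d R3=0xb2 R4=0xac R5=0x29  N=0 Z=0
-- IRQ taken; context saved, return-PC = 8 --

SAVED = 0x29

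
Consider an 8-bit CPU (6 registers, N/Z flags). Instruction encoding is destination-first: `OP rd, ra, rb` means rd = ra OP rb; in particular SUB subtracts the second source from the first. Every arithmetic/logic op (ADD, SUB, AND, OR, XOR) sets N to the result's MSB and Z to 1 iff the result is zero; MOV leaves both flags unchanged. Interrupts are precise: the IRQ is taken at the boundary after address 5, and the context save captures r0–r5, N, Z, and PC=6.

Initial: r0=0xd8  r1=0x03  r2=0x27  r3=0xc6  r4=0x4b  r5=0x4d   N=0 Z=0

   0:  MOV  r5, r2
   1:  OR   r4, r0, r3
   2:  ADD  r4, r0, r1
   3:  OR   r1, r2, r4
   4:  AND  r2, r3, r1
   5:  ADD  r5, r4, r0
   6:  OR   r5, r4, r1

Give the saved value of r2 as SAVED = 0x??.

SAVED = 0xc6

after  0: r0=0xd8 r1=0x03 r2=0x27 r3=0xc6 r4=0x4b r5=0x27  N=0 Z=0
after  1: r0=0xd8 r1=0x03 r2=0x27 r3=0xc6 r4=0xde r5=0x27  N=1 Z=0
after  2: r0=0xd8 r1=0x03 r2=0x27 r3=0xc6 r4=0xdb r5=0x27  N=1 Z=0
after  3: r0=0xd8 r1=0xff r2=0x27 r3=0xc6 r4=0xdb r5=0x27  N=1 Z=0
after  4: r0=0xd8 r1=0xff r2=0xc6 r3=0xc6 r4=0xdb r5=0x27  N=1 Z=0
after  5: r0=0xd8 r1=0xff r2=0xc6 r3=0xc6 r4=0xdb r5=0xb3  N=1 Z=0
-- IRQ taken; context saved, return-PC = 6 --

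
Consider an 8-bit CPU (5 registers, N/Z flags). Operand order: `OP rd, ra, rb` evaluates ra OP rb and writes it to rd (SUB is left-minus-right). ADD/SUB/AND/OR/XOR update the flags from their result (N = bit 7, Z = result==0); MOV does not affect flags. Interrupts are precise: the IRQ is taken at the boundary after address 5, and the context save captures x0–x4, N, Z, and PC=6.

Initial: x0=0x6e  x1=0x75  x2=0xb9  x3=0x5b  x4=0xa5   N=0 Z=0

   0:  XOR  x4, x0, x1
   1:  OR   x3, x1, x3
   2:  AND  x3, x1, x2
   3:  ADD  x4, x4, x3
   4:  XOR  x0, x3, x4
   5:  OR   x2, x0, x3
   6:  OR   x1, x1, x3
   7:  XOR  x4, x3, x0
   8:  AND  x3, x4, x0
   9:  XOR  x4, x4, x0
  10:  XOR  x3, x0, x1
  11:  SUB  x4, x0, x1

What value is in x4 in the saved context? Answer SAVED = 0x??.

after  0: x0=0x6e x1=0x75 x2=0xb9 x3=0x5b x4=0x1b  N=0 Z=0
after  1: x0=0x6e x1=0x75 x2=0xb9 x3=0x7f x4=0x1b  N=0 Z=0
after  2: x0=0x6e x1=0x75 x2=0xb9 x3=0x31 x4=0x1b  N=0 Z=0
after  3: x0=0x6e x1=0x75 x2=0xb9 x3=0x31 x4=0x4c  N=0 Z=0
after  4: x0=0x7d x1=0x75 x2=0xb9 x3=0x31 x4=0x4c  N=0 Z=0
after  5: x0=0x7d x1=0x75 x2=0x7d x3=0x31 x4=0x4c  N=0 Z=0
-- IRQ taken; context saved, return-PC = 6 --

SAVED = 0x4c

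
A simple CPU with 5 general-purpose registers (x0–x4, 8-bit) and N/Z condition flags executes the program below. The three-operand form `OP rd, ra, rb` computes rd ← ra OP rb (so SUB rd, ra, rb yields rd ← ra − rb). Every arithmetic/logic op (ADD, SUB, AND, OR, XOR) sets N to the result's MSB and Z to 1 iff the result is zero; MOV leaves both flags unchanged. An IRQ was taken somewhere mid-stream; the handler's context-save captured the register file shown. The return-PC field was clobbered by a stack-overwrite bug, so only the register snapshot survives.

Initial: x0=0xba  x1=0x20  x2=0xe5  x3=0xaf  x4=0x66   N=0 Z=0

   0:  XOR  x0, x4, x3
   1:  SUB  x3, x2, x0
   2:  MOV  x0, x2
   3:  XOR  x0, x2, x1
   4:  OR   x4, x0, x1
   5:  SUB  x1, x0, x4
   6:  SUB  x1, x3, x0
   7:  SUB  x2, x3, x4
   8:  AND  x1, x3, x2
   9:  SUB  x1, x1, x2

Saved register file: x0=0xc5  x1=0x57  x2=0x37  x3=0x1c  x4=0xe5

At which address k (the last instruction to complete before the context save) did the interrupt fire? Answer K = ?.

K = 7

after  0: x0=0xc9 x1=0x20 x2=0xe5 x3=0xaf x4=0x66  N=1 Z=0
after  1: x0=0xc9 x1=0x20 x2=0xe5 x3=0x1c x4=0x66  N=0 Z=0
after  2: x0=0xe5 x1=0x20 x2=0xe5 x3=0x1c x4=0x66  N=0 Z=0
after  3: x0=0xc5 x1=0x20 x2=0xe5 x3=0x1c x4=0x66  N=1 Z=0
after  4: x0=0xc5 x1=0x20 x2=0xe5 x3=0x1c x4=0xe5  N=1 Z=0
after  5: x0=0xc5 x1=0xe0 x2=0xe5 x3=0x1c x4=0xe5  N=1 Z=0
after  6: x0=0xc5 x1=0x57 x2=0xe5 x3=0x1c x4=0xe5  N=0 Z=0
after  7: x0=0xc5 x1=0x57 x2=0x37 x3=0x1c x4=0xe5  N=0 Z=0
-- IRQ taken; context saved, return-PC = 8 --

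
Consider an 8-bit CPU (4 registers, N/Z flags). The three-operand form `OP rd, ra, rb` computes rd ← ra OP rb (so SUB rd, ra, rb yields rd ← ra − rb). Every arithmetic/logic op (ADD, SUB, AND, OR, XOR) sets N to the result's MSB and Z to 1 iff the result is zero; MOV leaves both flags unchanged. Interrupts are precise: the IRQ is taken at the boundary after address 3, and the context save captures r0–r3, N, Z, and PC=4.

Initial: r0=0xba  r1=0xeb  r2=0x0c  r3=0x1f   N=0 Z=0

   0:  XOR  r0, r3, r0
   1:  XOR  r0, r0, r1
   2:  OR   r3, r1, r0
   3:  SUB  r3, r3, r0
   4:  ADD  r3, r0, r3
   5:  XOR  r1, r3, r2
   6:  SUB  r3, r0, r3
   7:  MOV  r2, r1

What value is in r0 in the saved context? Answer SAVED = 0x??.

SAVED = 0x4e

after  0: r0=0xa5 r1=0xeb r2=0x0c r3=0x1f  N=1 Z=0
after  1: r0=0x4e r1=0xeb r2=0x0c r3=0x1f  N=0 Z=0
after  2: r0=0x4e r1=0xeb r2=0x0c r3=0xef  N=1 Z=0
after  3: r0=0x4e r1=0xeb r2=0x0c r3=0xa1  N=1 Z=0
-- IRQ taken; context saved, return-PC = 4 --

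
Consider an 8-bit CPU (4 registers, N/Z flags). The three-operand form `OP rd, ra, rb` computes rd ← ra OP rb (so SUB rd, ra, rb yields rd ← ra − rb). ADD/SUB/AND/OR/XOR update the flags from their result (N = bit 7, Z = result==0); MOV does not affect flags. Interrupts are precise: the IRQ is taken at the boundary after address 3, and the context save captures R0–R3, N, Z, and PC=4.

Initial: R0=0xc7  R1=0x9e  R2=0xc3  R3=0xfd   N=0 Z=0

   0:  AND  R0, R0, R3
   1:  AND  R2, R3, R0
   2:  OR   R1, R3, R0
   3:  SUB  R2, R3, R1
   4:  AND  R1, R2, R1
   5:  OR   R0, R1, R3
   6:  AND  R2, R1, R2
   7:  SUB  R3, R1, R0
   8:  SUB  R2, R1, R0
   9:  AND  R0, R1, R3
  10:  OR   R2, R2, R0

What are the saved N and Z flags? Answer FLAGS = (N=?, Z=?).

FLAGS = (N=0, Z=1)

after  0: R0=0xc5 R1=0x9e R2=0xc3 R3=0xfd  N=1 Z=0
after  1: R0=0xc5 R1=0x9e R2=0xc5 R3=0xfd  N=1 Z=0
after  2: R0=0xc5 R1=0xfd R2=0xc5 R3=0xfd  N=1 Z=0
after  3: R0=0xc5 R1=0xfd R2=0x00 R3=0xfd  N=0 Z=1
-- IRQ taken; context saved, return-PC = 4 --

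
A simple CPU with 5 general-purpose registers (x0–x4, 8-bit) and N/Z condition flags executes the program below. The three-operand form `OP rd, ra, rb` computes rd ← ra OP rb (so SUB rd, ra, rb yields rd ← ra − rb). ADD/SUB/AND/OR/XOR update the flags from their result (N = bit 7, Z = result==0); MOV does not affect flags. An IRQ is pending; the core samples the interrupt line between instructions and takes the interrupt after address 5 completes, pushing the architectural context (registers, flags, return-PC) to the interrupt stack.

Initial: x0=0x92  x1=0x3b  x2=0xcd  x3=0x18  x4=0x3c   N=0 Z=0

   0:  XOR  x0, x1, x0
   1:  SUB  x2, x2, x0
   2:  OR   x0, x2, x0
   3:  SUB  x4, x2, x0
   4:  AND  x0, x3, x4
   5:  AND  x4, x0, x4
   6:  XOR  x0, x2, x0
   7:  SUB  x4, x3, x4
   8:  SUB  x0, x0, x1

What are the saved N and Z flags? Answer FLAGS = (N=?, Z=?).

FLAGS = (N=0, Z=0)

after  0: x0=0xa9 x1=0x3b x2=0xcd x3=0x18 x4=0x3c  N=1 Z=0
after  1: x0=0xa9 x1=0x3b x2=0x24 x3=0x18 x4=0x3c  N=0 Z=0
after  2: x0=0xad x1=0x3b x2=0x24 x3=0x18 x4=0x3c  N=1 Z=0
after  3: x0=0xad x1=0x3b x2=0x24 x3=0x18 x4=0x77  N=0 Z=0
after  4: x0=0x10 x1=0x3b x2=0x24 x3=0x18 x4=0x77  N=0 Z=0
after  5: x0=0x10 x1=0x3b x2=0x24 x3=0x18 x4=0x10  N=0 Z=0
-- IRQ taken; context saved, return-PC = 6 --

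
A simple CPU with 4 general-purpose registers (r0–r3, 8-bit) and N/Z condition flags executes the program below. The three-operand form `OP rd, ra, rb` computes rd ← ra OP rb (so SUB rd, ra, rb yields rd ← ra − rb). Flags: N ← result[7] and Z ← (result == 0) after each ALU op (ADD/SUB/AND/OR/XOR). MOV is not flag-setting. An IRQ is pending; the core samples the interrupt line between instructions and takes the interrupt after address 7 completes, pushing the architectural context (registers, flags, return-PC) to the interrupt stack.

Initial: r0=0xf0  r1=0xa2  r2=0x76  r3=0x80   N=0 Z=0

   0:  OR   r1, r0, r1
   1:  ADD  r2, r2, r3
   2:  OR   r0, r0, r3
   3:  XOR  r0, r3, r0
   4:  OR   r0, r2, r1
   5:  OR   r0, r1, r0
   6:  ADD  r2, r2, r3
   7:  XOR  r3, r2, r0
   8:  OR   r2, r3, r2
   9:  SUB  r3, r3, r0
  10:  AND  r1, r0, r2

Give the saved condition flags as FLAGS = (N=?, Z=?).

FLAGS = (N=1, Z=0)

after  0: r0=0xf0 r1=0xf2 r2=0x76 r3=0x80  N=1 Z=0
after  1: r0=0xf0 r1=0xf2 r2=0xf6 r3=0x80  N=1 Z=0
after  2: r0=0xf0 r1=0xf2 r2=0xf6 r3=0x80  N=1 Z=0
after  3: r0=0x70 r1=0xf2 r2=0xf6 r3=0x80  N=0 Z=0
after  4: r0=0xf6 r1=0xf2 r2=0xf6 r3=0x80  N=1 Z=0
after  5: r0=0xf6 r1=0xf2 r2=0xf6 r3=0x80  N=1 Z=0
after  6: r0=0xf6 r1=0xf2 r2=0x76 r3=0x80  N=0 Z=0
after  7: r0=0xf6 r1=0xf2 r2=0x76 r3=0x80  N=1 Z=0
-- IRQ taken; context saved, return-PC = 8 --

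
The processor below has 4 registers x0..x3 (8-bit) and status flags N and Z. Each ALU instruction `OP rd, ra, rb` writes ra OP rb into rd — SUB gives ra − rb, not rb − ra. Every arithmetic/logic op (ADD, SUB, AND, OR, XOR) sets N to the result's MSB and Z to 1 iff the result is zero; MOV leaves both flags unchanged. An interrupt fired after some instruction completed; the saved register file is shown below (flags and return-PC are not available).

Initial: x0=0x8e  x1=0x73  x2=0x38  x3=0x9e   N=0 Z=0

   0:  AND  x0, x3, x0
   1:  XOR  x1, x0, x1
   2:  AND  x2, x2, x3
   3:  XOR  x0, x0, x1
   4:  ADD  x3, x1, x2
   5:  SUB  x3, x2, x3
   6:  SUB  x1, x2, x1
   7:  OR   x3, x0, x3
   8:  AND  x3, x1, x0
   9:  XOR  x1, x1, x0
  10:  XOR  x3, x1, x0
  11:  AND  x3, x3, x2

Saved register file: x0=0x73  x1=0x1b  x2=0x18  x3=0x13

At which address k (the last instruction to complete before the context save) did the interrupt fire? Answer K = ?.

K = 8

after  0: x0=0x8e x1=0x73 x2=0x38 x3=0x9e  N=1 Z=0
after  1: x0=0x8e x1=0xfd x2=0x38 x3=0x9e  N=1 Z=0
after  2: x0=0x8e x1=0xfd x2=0x18 x3=0x9e  N=0 Z=0
after  3: x0=0x73 x1=0xfd x2=0x18 x3=0x9e  N=0 Z=0
after  4: x0=0x73 x1=0xfd x2=0x18 x3=0x15  N=0 Z=0
after  5: x0=0x73 x1=0xfd x2=0x18 x3=0x03  N=0 Z=0
after  6: x0=0x73 x1=0x1b x2=0x18 x3=0x03  N=0 Z=0
after  7: x0=0x73 x1=0x1b x2=0x18 x3=0x73  N=0 Z=0
after  8: x0=0x73 x1=0x1b x2=0x18 x3=0x13  N=0 Z=0
-- IRQ taken; context saved, return-PC = 9 --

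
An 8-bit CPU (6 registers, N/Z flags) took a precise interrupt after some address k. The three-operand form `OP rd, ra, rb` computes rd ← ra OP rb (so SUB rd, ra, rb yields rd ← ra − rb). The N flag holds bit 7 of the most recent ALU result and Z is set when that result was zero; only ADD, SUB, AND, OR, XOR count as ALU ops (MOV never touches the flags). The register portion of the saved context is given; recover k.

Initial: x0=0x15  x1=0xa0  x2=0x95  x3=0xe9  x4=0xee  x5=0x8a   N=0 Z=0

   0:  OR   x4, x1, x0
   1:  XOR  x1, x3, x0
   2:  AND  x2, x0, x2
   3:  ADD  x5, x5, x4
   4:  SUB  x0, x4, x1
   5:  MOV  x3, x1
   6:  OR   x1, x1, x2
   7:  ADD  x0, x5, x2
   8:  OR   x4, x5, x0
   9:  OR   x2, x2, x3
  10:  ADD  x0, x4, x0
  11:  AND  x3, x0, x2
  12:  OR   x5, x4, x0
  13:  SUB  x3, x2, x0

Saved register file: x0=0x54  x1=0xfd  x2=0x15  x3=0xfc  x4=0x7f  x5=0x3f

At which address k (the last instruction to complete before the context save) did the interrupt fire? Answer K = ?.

after  0: x0=0x15 x1=0xa0 x2=0x95 x3=0xe9 x4=0xb5 x5=0x8a  N=1 Z=0
after  1: x0=0x15 x1=0xfc x2=0x95 x3=0xe9 x4=0xb5 x5=0x8a  N=1 Z=0
after  2: x0=0x15 x1=0xfc x2=0x15 x3=0xe9 x4=0xb5 x5=0x8a  N=0 Z=0
after  3: x0=0x15 x1=0xfc x2=0x15 x3=0xe9 x4=0xb5 x5=0x3f  N=0 Z=0
after  4: x0=0xb9 x1=0xfc x2=0x15 x3=0xe9 x4=0xb5 x5=0x3f  N=1 Z=0
after  5: x0=0xb9 x1=0xfc x2=0x15 x3=0xfc x4=0xb5 x5=0x3f  N=1 Z=0
after  6: x0=0xb9 x1=0xfd x2=0x15 x3=0xfc x4=0xb5 x5=0x3f  N=1 Z=0
after  7: x0=0x54 x1=0xfd x2=0x15 x3=0xfc x4=0xb5 x5=0x3f  N=0 Z=0
after  8: x0=0x54 x1=0xfd x2=0x15 x3=0xfc x4=0x7f x5=0x3f  N=0 Z=0
-- IRQ taken; context saved, return-PC = 9 --

K = 8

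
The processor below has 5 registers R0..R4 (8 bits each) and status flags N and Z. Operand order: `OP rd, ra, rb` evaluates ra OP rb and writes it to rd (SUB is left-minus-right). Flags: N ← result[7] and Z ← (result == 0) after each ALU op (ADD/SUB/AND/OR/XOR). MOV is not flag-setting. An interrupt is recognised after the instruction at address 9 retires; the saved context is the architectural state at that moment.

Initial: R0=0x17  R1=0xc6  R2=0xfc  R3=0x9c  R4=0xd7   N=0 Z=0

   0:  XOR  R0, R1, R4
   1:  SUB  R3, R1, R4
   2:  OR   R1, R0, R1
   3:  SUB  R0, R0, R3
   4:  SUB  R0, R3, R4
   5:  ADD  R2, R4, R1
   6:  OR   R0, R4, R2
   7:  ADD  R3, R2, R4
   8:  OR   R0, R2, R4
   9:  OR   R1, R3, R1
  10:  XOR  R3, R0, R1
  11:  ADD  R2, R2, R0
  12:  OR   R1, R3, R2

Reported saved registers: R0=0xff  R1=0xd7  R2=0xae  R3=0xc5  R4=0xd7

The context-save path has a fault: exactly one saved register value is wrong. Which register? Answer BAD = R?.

after  0: R0=0x11 R1=0xc6 R2=0xfc R3=0x9c R4=0xd7  N=0 Z=0
after  1: R0=0x11 R1=0xc6 R2=0xfc R3=0xef R4=0xd7  N=1 Z=0
after  2: R0=0x11 R1=0xd7 R2=0xfc R3=0xef R4=0xd7  N=1 Z=0
after  3: R0=0x22 R1=0xd7 R2=0xfc R3=0xef R4=0xd7  N=0 Z=0
after  4: R0=0x18 R1=0xd7 R2=0xfc R3=0xef R4=0xd7  N=0 Z=0
after  5: R0=0x18 R1=0xd7 R2=0xae R3=0xef R4=0xd7  N=1 Z=0
after  6: R0=0xff R1=0xd7 R2=0xae R3=0xef R4=0xd7  N=1 Z=0
after  7: R0=0xff R1=0xd7 R2=0xae R3=0x85 R4=0xd7  N=1 Z=0
after  8: R0=0xff R1=0xd7 R2=0xae R3=0x85 R4=0xd7  N=1 Z=0
after  9: R0=0xff R1=0xd7 R2=0xae R3=0x85 R4=0xd7  N=1 Z=0
-- IRQ taken; context saved, return-PC = 10 --
mismatch: R3: reported 0xc5 vs actual 0x85

BAD = R3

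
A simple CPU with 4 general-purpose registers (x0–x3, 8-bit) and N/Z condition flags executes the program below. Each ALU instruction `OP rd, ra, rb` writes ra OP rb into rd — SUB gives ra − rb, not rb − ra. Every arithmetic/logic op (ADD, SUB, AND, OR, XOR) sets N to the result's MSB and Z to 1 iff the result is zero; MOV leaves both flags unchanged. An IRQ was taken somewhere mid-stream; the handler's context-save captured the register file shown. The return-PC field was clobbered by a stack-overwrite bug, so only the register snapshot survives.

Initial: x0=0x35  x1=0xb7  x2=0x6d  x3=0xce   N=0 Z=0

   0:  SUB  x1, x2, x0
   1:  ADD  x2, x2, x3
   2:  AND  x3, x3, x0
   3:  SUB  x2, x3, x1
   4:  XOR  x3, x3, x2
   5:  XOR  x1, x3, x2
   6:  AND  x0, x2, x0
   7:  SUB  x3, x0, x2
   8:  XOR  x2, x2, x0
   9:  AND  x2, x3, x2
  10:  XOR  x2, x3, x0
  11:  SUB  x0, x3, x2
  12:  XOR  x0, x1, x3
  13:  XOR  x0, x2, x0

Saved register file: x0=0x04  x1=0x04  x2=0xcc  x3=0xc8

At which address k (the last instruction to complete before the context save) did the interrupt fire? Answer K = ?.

after  0: x0=0x35 x1=0x38 x2=0x6d x3=0xce  N=0 Z=0
after  1: x0=0x35 x1=0x38 x2=0x3b x3=0xce  N=0 Z=0
after  2: x0=0x35 x1=0x38 x2=0x3b x3=0x04  N=0 Z=0
after  3: x0=0x35 x1=0x38 x2=0xcc x3=0x04  N=1 Z=0
after  4: x0=0x35 x1=0x38 x2=0xcc x3=0xc8  N=1 Z=0
after  5: x0=0x35 x1=0x04 x2=0xcc x3=0xc8  N=0 Z=0
after  6: x0=0x04 x1=0x04 x2=0xcc x3=0xc8  N=0 Z=0
-- IRQ taken; context saved, return-PC = 7 --

K = 6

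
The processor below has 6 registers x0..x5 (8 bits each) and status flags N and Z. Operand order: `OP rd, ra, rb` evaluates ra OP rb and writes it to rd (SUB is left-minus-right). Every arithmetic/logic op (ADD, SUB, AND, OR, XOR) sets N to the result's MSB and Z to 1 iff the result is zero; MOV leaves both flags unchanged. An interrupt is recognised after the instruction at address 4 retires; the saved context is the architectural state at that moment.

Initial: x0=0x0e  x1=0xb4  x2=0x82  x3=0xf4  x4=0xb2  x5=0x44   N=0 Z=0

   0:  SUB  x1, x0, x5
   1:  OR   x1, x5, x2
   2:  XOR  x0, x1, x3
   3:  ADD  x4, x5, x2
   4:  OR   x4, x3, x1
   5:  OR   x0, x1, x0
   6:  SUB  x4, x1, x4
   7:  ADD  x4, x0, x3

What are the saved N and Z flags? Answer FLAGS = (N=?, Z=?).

FLAGS = (N=1, Z=0)

after  0: x0=0x0e x1=0xca x2=0x82 x3=0xf4 x4=0xb2 x5=0x44  N=1 Z=0
after  1: x0=0x0e x1=0xc6 x2=0x82 x3=0xf4 x4=0xb2 x5=0x44  N=1 Z=0
after  2: x0=0x32 x1=0xc6 x2=0x82 x3=0xf4 x4=0xb2 x5=0x44  N=0 Z=0
after  3: x0=0x32 x1=0xc6 x2=0x82 x3=0xf4 x4=0xc6 x5=0x44  N=1 Z=0
after  4: x0=0x32 x1=0xc6 x2=0x82 x3=0xf4 x4=0xf6 x5=0x44  N=1 Z=0
-- IRQ taken; context saved, return-PC = 5 --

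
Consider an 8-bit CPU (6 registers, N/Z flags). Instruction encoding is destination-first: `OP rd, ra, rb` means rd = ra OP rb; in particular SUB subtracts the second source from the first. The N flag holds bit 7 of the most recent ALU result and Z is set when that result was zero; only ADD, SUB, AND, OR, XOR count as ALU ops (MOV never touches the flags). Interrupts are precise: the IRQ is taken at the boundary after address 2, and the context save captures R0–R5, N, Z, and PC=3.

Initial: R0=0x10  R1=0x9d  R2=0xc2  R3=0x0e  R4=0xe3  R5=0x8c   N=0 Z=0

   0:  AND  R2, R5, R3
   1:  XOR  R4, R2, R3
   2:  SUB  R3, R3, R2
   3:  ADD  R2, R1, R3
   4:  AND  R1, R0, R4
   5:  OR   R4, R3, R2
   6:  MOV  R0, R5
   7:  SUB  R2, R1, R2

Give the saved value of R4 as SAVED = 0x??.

SAVED = 0x02

after  0: R0=0x10 R1=0x9d R2=0x0c R3=0x0e R4=0xe3 R5=0x8c  N=0 Z=0
after  1: R0=0x10 R1=0x9d R2=0x0c R3=0x0e R4=0x02 R5=0x8c  N=0 Z=0
after  2: R0=0x10 R1=0x9d R2=0x0c R3=0x02 R4=0x02 R5=0x8c  N=0 Z=0
-- IRQ taken; context saved, return-PC = 3 --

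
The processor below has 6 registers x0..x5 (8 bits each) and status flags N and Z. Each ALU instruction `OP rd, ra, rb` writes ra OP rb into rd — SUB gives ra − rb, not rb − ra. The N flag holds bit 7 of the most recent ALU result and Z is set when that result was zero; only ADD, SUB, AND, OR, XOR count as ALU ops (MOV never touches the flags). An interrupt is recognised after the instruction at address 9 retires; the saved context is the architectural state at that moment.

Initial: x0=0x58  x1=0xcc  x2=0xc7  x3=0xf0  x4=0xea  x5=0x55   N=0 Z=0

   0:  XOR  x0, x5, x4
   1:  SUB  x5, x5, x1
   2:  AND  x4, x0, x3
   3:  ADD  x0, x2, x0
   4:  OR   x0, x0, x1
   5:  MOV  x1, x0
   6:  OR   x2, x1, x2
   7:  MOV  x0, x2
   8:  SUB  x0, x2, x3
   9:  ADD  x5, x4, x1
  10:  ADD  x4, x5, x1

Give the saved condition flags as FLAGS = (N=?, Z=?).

FLAGS = (N=0, Z=0)

after  0: x0=0xbf x1=0xcc x2=0xc7 x3=0xf0 x4=0xea x5=0x55  N=1 Z=0
after  1: x0=0xbf x1=0xcc x2=0xc7 x3=0xf0 x4=0xea x5=0x89  N=1 Z=0
after  2: x0=0xbf x1=0xcc x2=0xc7 x3=0xf0 x4=0xb0 x5=0x89  N=1 Z=0
after  3: x0=0x86 x1=0xcc x2=0xc7 x3=0xf0 x4=0xb0 x5=0x89  N=1 Z=0
after  4: x0=0xce x1=0xcc x2=0xc7 x3=0xf0 x4=0xb0 x5=0x89  N=1 Z=0
after  5: x0=0xce x1=0xce x2=0xc7 x3=0xf0 x4=0xb0 x5=0x89  N=1 Z=0
after  6: x0=0xce x1=0xce x2=0xcf x3=0xf0 x4=0xb0 x5=0x89  N=1 Z=0
after  7: x0=0xcf x1=0xce x2=0xcf x3=0xf0 x4=0xb0 x5=0x89  N=1 Z=0
after  8: x0=0xdf x1=0xce x2=0xcf x3=0xf0 x4=0xb0 x5=0x89  N=1 Z=0
after  9: x0=0xdf x1=0xce x2=0xcf x3=0xf0 x4=0xb0 x5=0x7e  N=0 Z=0
-- IRQ taken; context saved, return-PC = 10 --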